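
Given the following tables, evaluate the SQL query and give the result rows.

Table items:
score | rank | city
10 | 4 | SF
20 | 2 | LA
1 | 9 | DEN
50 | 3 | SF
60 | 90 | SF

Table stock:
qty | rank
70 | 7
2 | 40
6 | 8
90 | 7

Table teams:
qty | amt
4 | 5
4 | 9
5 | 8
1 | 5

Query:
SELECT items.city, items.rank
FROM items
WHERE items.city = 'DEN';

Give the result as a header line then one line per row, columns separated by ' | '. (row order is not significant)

== RESULT ==
items.city | items.rank
DEN | 9

Derivation:
After WHERE (1 rows):
items.score | items.rank | items.city
1 | 9 | DEN
After SELECT (1 rows):
items.city | items.rank
DEN | 9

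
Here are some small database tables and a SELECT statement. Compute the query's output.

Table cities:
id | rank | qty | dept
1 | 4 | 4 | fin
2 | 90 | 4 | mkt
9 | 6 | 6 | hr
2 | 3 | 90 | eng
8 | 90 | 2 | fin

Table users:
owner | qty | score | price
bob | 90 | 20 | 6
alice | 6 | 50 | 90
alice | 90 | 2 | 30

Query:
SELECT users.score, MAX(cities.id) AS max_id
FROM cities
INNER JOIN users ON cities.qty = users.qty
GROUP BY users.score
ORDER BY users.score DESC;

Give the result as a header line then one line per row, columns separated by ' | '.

== RESULT ==
users.score | max_id
50 | 9
20 | 2
2 | 2

Derivation:
After JOIN users (3 rows):
cities.id | cities.rank | cities.qty | cities.dept | users.owner | users.qty | users.score | users.price
9 | 6 | 6 | hr | alice | 6 | 50 | 90
2 | 3 | 90 | eng | bob | 90 | 20 | 6
2 | 3 | 90 | eng | alice | 90 | 2 | 30
After GROUP BY (3 rows):
users.score | max_id
50 | 9
20 | 2
2 | 2
After ORDER BY (3 rows):
users.score | max_id
50 | 9
20 | 2
2 | 2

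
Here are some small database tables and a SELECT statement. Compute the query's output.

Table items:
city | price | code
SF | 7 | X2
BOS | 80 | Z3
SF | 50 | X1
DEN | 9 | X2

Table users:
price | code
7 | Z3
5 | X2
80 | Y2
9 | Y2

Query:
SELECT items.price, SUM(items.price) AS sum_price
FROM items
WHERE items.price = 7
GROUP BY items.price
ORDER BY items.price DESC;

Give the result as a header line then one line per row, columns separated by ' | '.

After WHERE (1 rows):
items.city | items.price | items.code
SF | 7 | X2
After GROUP BY (1 rows):
items.price | sum_price
7 | 7
After ORDER BY (1 rows):
items.price | sum_price
7 | 7

== RESULT ==
items.price | sum_price
7 | 7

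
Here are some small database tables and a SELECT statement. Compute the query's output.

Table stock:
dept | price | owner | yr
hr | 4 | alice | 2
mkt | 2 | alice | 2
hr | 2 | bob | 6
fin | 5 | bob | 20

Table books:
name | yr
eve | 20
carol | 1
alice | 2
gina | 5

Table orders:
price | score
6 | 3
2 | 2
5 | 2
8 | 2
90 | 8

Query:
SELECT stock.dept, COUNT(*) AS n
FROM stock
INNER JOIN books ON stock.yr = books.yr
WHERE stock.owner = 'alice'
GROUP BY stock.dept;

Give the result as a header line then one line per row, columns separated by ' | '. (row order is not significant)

After JOIN books (3 rows):
stock.dept | stock.price | stock.owner | stock.yr | books.name | books.yr
hr | 4 | alice | 2 | alice | 2
mkt | 2 | alice | 2 | alice | 2
fin | 5 | bob | 20 | eve | 20
After WHERE (2 rows):
stock.dept | stock.price | stock.owner | stock.yr | books.name | books.yr
hr | 4 | alice | 2 | alice | 2
mkt | 2 | alice | 2 | alice | 2
After GROUP BY (2 rows):
stock.dept | n
hr | 1
mkt | 1

== RESULT ==
stock.dept | n
hr | 1
mkt | 1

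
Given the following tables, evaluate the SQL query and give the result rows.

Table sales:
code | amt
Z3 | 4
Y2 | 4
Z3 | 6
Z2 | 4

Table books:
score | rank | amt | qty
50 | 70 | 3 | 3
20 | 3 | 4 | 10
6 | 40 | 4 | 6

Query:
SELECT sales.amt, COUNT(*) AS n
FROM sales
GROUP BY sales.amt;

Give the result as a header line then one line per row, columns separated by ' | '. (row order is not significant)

After GROUP BY (2 rows):
sales.amt | n
4 | 3
6 | 1

== RESULT ==
sales.amt | n
4 | 3
6 | 1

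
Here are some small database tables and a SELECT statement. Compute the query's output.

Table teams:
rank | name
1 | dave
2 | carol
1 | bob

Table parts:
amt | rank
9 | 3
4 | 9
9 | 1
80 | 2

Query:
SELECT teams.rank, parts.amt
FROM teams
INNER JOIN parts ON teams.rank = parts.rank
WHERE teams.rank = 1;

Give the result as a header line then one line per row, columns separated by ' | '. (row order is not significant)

== RESULT ==
teams.rank | parts.amt
1 | 9
1 | 9

Derivation:
After JOIN parts (3 rows):
teams.rank | teams.name | parts.amt | parts.rank
1 | dave | 9 | 1
2 | carol | 80 | 2
1 | bob | 9 | 1
After WHERE (2 rows):
teams.rank | teams.name | parts.amt | parts.rank
1 | dave | 9 | 1
1 | bob | 9 | 1
After SELECT (2 rows):
teams.rank | parts.amt
1 | 9
1 | 9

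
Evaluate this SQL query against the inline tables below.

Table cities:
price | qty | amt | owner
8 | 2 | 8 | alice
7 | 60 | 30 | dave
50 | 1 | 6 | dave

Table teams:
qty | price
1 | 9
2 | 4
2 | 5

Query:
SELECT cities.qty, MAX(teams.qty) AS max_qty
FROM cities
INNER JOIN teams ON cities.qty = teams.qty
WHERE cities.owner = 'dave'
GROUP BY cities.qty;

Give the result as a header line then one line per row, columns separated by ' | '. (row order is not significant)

== RESULT ==
cities.qty | max_qty
1 | 1

Derivation:
After JOIN teams (3 rows):
cities.price | cities.qty | cities.amt | cities.owner | teams.qty | teams.price
8 | 2 | 8 | alice | 2 | 4
8 | 2 | 8 | alice | 2 | 5
50 | 1 | 6 | dave | 1 | 9
After WHERE (1 rows):
cities.price | cities.qty | cities.amt | cities.owner | teams.qty | teams.price
50 | 1 | 6 | dave | 1 | 9
After GROUP BY (1 rows):
cities.qty | max_qty
1 | 1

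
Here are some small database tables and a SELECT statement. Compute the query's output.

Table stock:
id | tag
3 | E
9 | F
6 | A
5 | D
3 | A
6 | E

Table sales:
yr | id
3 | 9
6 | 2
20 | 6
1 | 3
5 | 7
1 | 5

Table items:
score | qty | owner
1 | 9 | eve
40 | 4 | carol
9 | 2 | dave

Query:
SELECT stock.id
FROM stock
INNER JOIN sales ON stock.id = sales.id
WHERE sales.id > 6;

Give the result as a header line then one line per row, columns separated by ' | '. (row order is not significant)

After JOIN sales (6 rows):
stock.id | stock.tag | sales.yr | sales.id
3 | E | 1 | 3
9 | F | 3 | 9
6 | A | 20 | 6
5 | D | 1 | 5
3 | A | 1 | 3
6 | E | 20 | 6
After WHERE (1 rows):
stock.id | stock.tag | sales.yr | sales.id
9 | F | 3 | 9
After SELECT (1 rows):
stock.id
9

== RESULT ==
stock.id
9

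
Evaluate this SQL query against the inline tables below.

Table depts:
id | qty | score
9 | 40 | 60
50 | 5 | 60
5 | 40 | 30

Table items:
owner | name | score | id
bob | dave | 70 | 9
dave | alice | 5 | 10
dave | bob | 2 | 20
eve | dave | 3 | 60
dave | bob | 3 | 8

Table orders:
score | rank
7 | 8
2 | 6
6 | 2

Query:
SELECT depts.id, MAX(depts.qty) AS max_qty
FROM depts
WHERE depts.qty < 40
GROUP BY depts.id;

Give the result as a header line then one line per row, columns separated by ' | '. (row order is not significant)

== RESULT ==
depts.id | max_qty
50 | 5

Derivation:
After WHERE (1 rows):
depts.id | depts.qty | depts.score
50 | 5 | 60
After GROUP BY (1 rows):
depts.id | max_qty
50 | 5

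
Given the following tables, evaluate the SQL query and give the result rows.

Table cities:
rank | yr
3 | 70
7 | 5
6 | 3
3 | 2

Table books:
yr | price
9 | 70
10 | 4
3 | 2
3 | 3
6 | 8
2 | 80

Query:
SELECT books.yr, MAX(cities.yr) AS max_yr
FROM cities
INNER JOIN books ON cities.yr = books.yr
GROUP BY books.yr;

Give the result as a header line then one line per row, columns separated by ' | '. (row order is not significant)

== RESULT ==
books.yr | max_yr
3 | 3
2 | 2

Derivation:
After JOIN books (3 rows):
cities.rank | cities.yr | books.yr | books.price
6 | 3 | 3 | 2
6 | 3 | 3 | 3
3 | 2 | 2 | 80
After GROUP BY (2 rows):
books.yr | max_yr
3 | 3
2 | 2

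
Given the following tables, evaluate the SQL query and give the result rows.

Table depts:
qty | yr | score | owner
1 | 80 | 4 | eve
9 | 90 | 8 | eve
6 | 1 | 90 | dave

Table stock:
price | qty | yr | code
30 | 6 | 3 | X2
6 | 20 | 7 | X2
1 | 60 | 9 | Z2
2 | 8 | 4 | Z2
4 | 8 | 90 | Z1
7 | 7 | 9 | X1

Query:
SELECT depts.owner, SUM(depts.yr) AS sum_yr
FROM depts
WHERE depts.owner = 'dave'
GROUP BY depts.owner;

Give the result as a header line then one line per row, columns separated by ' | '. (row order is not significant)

== RESULT ==
depts.owner | sum_yr
dave | 1

Derivation:
After WHERE (1 rows):
depts.qty | depts.yr | depts.score | depts.owner
6 | 1 | 90 | dave
After GROUP BY (1 rows):
depts.owner | sum_yr
dave | 1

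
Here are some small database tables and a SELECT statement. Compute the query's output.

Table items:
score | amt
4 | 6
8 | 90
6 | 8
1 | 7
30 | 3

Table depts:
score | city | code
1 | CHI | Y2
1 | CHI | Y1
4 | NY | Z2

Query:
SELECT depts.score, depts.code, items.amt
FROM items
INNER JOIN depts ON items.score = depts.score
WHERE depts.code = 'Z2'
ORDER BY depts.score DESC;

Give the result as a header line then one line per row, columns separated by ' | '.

After JOIN depts (3 rows):
items.score | items.amt | depts.score | depts.city | depts.code
4 | 6 | 4 | NY | Z2
1 | 7 | 1 | CHI | Y2
1 | 7 | 1 | CHI | Y1
After WHERE (1 rows):
items.score | items.amt | depts.score | depts.city | depts.code
4 | 6 | 4 | NY | Z2
After SELECT (1 rows):
depts.score | depts.code | items.amt
4 | Z2 | 6
After ORDER BY (1 rows):
depts.score | depts.code | items.amt
4 | Z2 | 6

== RESULT ==
depts.score | depts.code | items.amt
4 | Z2 | 6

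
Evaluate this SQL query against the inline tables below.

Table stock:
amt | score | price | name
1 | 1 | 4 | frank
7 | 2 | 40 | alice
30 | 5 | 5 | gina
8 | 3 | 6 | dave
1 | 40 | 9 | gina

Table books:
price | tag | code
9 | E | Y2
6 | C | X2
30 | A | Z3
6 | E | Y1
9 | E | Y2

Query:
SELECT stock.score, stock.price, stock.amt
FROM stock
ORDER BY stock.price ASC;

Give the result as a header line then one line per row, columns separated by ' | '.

== RESULT ==
stock.score | stock.price | stock.amt
1 | 4 | 1
5 | 5 | 30
3 | 6 | 8
40 | 9 | 1
2 | 40 | 7

Derivation:
After SELECT (5 rows):
stock.score | stock.price | stock.amt
1 | 4 | 1
2 | 40 | 7
5 | 5 | 30
3 | 6 | 8
40 | 9 | 1
After ORDER BY (5 rows):
stock.score | stock.price | stock.amt
1 | 4 | 1
5 | 5 | 30
3 | 6 | 8
40 | 9 | 1
2 | 40 | 7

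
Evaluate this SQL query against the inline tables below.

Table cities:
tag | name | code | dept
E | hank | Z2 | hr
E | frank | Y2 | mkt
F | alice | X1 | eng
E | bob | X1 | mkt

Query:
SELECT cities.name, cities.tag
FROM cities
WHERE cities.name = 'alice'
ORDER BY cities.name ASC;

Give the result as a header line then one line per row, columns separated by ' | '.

== RESULT ==
cities.name | cities.tag
alice | F

Derivation:
After WHERE (1 rows):
cities.tag | cities.name | cities.code | cities.dept
F | alice | X1 | eng
After SELECT (1 rows):
cities.name | cities.tag
alice | F
After ORDER BY (1 rows):
cities.name | cities.tag
alice | F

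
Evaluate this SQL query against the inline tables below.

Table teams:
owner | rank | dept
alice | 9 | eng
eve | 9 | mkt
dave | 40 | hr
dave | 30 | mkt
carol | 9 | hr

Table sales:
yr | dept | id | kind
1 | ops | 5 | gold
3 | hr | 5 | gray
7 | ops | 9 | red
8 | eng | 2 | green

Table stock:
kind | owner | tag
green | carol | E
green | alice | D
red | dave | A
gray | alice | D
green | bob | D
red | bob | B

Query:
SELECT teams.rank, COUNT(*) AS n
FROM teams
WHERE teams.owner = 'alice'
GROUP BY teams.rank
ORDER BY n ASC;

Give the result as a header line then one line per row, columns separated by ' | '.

After WHERE (1 rows):
teams.owner | teams.rank | teams.dept
alice | 9 | eng
After GROUP BY (1 rows):
teams.rank | n
9 | 1
After ORDER BY (1 rows):
teams.rank | n
9 | 1

== RESULT ==
teams.rank | n
9 | 1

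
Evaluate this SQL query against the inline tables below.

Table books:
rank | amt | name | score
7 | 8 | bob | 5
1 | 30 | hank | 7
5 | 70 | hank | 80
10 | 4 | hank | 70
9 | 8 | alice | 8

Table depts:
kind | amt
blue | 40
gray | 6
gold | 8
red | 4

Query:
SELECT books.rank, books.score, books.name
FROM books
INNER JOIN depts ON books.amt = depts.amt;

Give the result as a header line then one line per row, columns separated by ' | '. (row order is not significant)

After JOIN depts (3 rows):
books.rank | books.amt | books.name | books.score | depts.kind | depts.amt
7 | 8 | bob | 5 | gold | 8
10 | 4 | hank | 70 | red | 4
9 | 8 | alice | 8 | gold | 8
After SELECT (3 rows):
books.rank | books.score | books.name
7 | 5 | bob
10 | 70 | hank
9 | 8 | alice

== RESULT ==
books.rank | books.score | books.name
7 | 5 | bob
10 | 70 | hank
9 | 8 | alice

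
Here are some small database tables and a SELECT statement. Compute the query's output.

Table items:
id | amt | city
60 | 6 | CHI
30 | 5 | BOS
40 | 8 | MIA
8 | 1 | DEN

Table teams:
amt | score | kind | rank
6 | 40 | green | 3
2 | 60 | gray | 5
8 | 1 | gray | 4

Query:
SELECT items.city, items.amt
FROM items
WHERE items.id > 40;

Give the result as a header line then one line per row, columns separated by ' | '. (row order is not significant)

== RESULT ==
items.city | items.amt
CHI | 6

Derivation:
After WHERE (1 rows):
items.id | items.amt | items.city
60 | 6 | CHI
After SELECT (1 rows):
items.city | items.amt
CHI | 6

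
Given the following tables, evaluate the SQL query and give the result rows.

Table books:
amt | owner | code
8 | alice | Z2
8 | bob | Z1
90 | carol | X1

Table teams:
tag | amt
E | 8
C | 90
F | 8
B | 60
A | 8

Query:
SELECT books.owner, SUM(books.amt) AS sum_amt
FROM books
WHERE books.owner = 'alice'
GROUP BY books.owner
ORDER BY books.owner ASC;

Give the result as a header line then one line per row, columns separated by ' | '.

== RESULT ==
books.owner | sum_amt
alice | 8

Derivation:
After WHERE (1 rows):
books.amt | books.owner | books.code
8 | alice | Z2
After GROUP BY (1 rows):
books.owner | sum_amt
alice | 8
After ORDER BY (1 rows):
books.owner | sum_amt
alice | 8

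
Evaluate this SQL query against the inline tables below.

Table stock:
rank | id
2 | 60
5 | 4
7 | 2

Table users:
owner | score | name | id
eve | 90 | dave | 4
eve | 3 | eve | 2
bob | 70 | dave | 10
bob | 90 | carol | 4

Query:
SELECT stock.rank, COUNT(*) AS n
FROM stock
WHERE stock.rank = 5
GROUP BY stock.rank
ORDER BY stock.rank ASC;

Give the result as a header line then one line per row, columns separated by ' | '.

After WHERE (1 rows):
stock.rank | stock.id
5 | 4
After GROUP BY (1 rows):
stock.rank | n
5 | 1
After ORDER BY (1 rows):
stock.rank | n
5 | 1

== RESULT ==
stock.rank | n
5 | 1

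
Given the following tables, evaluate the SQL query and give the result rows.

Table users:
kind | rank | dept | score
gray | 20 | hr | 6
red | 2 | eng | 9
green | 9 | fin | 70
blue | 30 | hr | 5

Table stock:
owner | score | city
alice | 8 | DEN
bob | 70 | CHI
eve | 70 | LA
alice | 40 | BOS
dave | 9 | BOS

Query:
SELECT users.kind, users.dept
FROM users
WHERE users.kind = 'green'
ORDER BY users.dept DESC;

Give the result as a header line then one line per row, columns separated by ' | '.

After WHERE (1 rows):
users.kind | users.rank | users.dept | users.score
green | 9 | fin | 70
After SELECT (1 rows):
users.kind | users.dept
green | fin
After ORDER BY (1 rows):
users.kind | users.dept
green | fin

== RESULT ==
users.kind | users.dept
green | fin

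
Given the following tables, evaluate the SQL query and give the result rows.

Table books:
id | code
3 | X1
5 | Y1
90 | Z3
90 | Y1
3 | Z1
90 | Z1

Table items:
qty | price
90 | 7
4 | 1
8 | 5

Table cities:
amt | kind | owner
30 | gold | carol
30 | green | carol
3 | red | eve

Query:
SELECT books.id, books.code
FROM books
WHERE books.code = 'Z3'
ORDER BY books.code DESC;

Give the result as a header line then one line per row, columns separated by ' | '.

== RESULT ==
books.id | books.code
90 | Z3

Derivation:
After WHERE (1 rows):
books.id | books.code
90 | Z3
After SELECT (1 rows):
books.id | books.code
90 | Z3
After ORDER BY (1 rows):
books.id | books.code
90 | Z3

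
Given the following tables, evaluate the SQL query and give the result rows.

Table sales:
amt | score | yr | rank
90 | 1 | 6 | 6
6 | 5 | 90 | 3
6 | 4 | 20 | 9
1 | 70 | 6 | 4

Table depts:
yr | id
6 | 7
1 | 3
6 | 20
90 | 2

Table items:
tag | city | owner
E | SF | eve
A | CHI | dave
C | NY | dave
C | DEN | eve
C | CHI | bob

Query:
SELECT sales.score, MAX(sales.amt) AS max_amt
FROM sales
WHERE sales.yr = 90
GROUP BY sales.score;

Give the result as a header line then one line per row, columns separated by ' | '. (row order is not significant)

== RESULT ==
sales.score | max_amt
5 | 6

Derivation:
After WHERE (1 rows):
sales.amt | sales.score | sales.yr | sales.rank
6 | 5 | 90 | 3
After GROUP BY (1 rows):
sales.score | max_amt
5 | 6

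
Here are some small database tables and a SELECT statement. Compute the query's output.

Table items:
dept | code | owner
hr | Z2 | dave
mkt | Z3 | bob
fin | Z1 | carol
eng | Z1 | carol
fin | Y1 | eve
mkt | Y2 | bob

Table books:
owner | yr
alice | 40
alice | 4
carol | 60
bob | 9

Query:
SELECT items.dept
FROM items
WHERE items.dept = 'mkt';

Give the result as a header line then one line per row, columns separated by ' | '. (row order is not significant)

After WHERE (2 rows):
items.dept | items.code | items.owner
mkt | Z3 | bob
mkt | Y2 | bob
After SELECT (2 rows):
items.dept
mkt
mkt

== RESULT ==
items.dept
mkt
mkt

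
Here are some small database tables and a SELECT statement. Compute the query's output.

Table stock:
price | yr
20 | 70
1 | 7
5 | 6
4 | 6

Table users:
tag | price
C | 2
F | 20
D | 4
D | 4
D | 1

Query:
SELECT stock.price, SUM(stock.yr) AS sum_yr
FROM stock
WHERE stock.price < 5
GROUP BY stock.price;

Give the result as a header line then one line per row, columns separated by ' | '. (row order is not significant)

After WHERE (2 rows):
stock.price | stock.yr
1 | 7
4 | 6
After GROUP BY (2 rows):
stock.price | sum_yr
1 | 7
4 | 6

== RESULT ==
stock.price | sum_yr
1 | 7
4 | 6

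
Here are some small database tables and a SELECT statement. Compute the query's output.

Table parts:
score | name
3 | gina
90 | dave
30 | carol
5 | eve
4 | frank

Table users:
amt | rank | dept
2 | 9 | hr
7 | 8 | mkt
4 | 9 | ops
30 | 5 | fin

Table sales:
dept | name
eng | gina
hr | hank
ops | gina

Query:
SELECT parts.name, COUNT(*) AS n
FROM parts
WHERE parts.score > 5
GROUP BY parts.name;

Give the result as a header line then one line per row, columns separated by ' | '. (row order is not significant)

After WHERE (2 rows):
parts.score | parts.name
90 | dave
30 | carol
After GROUP BY (2 rows):
parts.name | n
dave | 1
carol | 1

== RESULT ==
parts.name | n
dave | 1
carol | 1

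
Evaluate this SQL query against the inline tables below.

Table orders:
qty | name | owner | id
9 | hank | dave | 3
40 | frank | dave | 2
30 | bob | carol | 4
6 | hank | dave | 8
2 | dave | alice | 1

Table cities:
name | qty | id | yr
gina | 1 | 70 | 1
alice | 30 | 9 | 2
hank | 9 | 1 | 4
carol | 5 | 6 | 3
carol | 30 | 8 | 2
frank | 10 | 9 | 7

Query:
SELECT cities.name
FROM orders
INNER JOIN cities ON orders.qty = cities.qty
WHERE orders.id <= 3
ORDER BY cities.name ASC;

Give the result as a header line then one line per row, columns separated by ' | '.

== RESULT ==
cities.name
hank

Derivation:
After JOIN cities (3 rows):
orders.qty | orders.name | orders.owner | orders.id | cities.name | cities.qty | cities.id | cities.yr
9 | hank | dave | 3 | hank | 9 | 1 | 4
30 | bob | carol | 4 | alice | 30 | 9 | 2
30 | bob | carol | 4 | carol | 30 | 8 | 2
After WHERE (1 rows):
orders.qty | orders.name | orders.owner | orders.id | cities.name | cities.qty | cities.id | cities.yr
9 | hank | dave | 3 | hank | 9 | 1 | 4
After SELECT (1 rows):
cities.name
hank
After ORDER BY (1 rows):
cities.name
hank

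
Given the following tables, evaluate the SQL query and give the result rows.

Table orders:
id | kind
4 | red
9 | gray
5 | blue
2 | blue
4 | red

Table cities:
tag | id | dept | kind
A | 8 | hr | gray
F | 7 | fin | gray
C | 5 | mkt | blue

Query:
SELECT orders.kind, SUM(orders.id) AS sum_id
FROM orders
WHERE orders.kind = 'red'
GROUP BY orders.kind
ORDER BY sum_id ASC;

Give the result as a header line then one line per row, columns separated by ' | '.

After WHERE (2 rows):
orders.id | orders.kind
4 | red
4 | red
After GROUP BY (1 rows):
orders.kind | sum_id
red | 8
After ORDER BY (1 rows):
orders.kind | sum_id
red | 8

== RESULT ==
orders.kind | sum_id
red | 8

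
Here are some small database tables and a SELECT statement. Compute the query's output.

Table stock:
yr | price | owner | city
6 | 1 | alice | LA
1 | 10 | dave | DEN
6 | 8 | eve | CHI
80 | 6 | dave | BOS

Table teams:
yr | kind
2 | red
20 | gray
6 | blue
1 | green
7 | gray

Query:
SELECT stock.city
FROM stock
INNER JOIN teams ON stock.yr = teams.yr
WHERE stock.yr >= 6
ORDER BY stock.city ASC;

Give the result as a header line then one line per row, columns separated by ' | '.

After JOIN teams (3 rows):
stock.yr | stock.price | stock.owner | stock.city | teams.yr | teams.kind
6 | 1 | alice | LA | 6 | blue
1 | 10 | dave | DEN | 1 | green
6 | 8 | eve | CHI | 6 | blue
After WHERE (2 rows):
stock.yr | stock.price | stock.owner | stock.city | teams.yr | teams.kind
6 | 1 | alice | LA | 6 | blue
6 | 8 | eve | CHI | 6 | blue
After SELECT (2 rows):
stock.city
LA
CHI
After ORDER BY (2 rows):
stock.city
CHI
LA

== RESULT ==
stock.city
CHI
LA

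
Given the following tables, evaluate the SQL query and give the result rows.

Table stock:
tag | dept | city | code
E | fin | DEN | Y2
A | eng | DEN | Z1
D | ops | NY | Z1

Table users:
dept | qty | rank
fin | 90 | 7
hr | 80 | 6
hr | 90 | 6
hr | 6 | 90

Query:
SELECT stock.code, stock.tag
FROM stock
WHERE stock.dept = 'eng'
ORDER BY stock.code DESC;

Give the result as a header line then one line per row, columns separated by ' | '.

== RESULT ==
stock.code | stock.tag
Z1 | A

Derivation:
After WHERE (1 rows):
stock.tag | stock.dept | stock.city | stock.code
A | eng | DEN | Z1
After SELECT (1 rows):
stock.code | stock.tag
Z1 | A
After ORDER BY (1 rows):
stock.code | stock.tag
Z1 | A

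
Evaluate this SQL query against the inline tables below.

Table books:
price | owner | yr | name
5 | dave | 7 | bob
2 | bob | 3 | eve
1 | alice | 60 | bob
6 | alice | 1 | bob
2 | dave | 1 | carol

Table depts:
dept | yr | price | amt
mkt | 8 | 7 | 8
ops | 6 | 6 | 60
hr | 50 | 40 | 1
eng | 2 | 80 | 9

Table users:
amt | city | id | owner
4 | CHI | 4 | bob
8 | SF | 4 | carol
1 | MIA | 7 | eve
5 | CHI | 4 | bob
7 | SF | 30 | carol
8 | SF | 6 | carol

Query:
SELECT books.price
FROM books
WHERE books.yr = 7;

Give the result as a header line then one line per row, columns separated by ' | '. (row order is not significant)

== RESULT ==
books.price
5

Derivation:
After WHERE (1 rows):
books.price | books.owner | books.yr | books.name
5 | dave | 7 | bob
After SELECT (1 rows):
books.price
5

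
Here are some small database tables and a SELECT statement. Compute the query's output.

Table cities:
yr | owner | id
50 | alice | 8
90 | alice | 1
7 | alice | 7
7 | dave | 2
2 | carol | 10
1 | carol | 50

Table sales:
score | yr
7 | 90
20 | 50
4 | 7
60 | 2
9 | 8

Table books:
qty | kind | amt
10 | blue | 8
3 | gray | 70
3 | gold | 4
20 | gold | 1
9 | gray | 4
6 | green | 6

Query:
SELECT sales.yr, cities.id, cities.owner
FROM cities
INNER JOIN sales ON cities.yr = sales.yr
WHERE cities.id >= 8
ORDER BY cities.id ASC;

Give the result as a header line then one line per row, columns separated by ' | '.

After JOIN sales (5 rows):
cities.yr | cities.owner | cities.id | sales.score | sales.yr
50 | alice | 8 | 20 | 50
90 | alice | 1 | 7 | 90
7 | alice | 7 | 4 | 7
7 | dave | 2 | 4 | 7
2 | carol | 10 | 60 | 2
After WHERE (2 rows):
cities.yr | cities.owner | cities.id | sales.score | sales.yr
50 | alice | 8 | 20 | 50
2 | carol | 10 | 60 | 2
After SELECT (2 rows):
sales.yr | cities.id | cities.owner
50 | 8 | alice
2 | 10 | carol
After ORDER BY (2 rows):
sales.yr | cities.id | cities.owner
50 | 8 | alice
2 | 10 | carol

== RESULT ==
sales.yr | cities.id | cities.owner
50 | 8 | alice
2 | 10 | carol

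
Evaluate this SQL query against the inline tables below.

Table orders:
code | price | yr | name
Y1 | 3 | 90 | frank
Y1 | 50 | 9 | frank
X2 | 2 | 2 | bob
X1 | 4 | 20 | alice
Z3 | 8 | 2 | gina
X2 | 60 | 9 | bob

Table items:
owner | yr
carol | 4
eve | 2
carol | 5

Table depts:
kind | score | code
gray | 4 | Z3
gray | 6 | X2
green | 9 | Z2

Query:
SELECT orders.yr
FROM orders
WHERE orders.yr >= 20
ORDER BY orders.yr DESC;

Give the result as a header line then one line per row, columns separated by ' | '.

== RESULT ==
orders.yr
90
20

Derivation:
After WHERE (2 rows):
orders.code | orders.price | orders.yr | orders.name
Y1 | 3 | 90 | frank
X1 | 4 | 20 | alice
After SELECT (2 rows):
orders.yr
90
20
After ORDER BY (2 rows):
orders.yr
90
20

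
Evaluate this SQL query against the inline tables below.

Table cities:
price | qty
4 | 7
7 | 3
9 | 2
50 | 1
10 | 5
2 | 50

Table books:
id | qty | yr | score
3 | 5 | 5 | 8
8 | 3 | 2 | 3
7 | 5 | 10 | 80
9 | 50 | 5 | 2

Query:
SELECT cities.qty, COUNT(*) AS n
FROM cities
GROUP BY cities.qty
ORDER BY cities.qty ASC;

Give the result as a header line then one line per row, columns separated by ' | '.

After GROUP BY (6 rows):
cities.qty | n
7 | 1
3 | 1
2 | 1
1 | 1
5 | 1
50 | 1
After ORDER BY (6 rows):
cities.qty | n
1 | 1
2 | 1
3 | 1
5 | 1
7 | 1
50 | 1

== RESULT ==
cities.qty | n
1 | 1
2 | 1
3 | 1
5 | 1
7 | 1
50 | 1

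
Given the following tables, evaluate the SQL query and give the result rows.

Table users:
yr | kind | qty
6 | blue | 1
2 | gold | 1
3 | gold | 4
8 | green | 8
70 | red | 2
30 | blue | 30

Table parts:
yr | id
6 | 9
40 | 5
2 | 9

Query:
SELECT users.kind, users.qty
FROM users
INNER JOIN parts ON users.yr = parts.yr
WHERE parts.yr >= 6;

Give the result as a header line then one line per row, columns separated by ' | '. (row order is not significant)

== RESULT ==
users.kind | users.qty
blue | 1

Derivation:
After JOIN parts (2 rows):
users.yr | users.kind | users.qty | parts.yr | parts.id
6 | blue | 1 | 6 | 9
2 | gold | 1 | 2 | 9
After WHERE (1 rows):
users.yr | users.kind | users.qty | parts.yr | parts.id
6 | blue | 1 | 6 | 9
After SELECT (1 rows):
users.kind | users.qty
blue | 1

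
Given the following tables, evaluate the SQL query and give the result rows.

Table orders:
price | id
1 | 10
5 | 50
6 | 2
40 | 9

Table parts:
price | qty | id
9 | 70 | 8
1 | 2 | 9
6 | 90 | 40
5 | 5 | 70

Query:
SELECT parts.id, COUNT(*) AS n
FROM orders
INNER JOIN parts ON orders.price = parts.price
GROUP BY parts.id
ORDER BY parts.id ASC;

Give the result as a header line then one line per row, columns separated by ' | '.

== RESULT ==
parts.id | n
9 | 1
40 | 1
70 | 1

Derivation:
After JOIN parts (3 rows):
orders.price | orders.id | parts.price | parts.qty | parts.id
1 | 10 | 1 | 2 | 9
5 | 50 | 5 | 5 | 70
6 | 2 | 6 | 90 | 40
After GROUP BY (3 rows):
parts.id | n
9 | 1
70 | 1
40 | 1
After ORDER BY (3 rows):
parts.id | n
9 | 1
40 | 1
70 | 1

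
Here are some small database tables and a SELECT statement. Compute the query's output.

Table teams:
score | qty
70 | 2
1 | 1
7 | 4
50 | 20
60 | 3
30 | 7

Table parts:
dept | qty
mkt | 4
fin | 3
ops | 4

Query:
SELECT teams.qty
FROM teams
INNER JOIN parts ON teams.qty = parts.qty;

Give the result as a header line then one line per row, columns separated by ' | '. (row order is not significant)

After JOIN parts (3 rows):
teams.score | teams.qty | parts.dept | parts.qty
7 | 4 | mkt | 4
7 | 4 | ops | 4
60 | 3 | fin | 3
After SELECT (3 rows):
teams.qty
4
4
3

== RESULT ==
teams.qty
4
4
3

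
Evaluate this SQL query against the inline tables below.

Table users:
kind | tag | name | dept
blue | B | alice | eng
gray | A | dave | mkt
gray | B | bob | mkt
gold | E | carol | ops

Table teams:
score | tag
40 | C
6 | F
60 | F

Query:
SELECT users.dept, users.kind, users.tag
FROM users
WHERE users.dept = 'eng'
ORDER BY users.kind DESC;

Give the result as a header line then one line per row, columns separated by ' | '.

After WHERE (1 rows):
users.kind | users.tag | users.name | users.dept
blue | B | alice | eng
After SELECT (1 rows):
users.dept | users.kind | users.tag
eng | blue | B
After ORDER BY (1 rows):
users.dept | users.kind | users.tag
eng | blue | B

== RESULT ==
users.dept | users.kind | users.tag
eng | blue | B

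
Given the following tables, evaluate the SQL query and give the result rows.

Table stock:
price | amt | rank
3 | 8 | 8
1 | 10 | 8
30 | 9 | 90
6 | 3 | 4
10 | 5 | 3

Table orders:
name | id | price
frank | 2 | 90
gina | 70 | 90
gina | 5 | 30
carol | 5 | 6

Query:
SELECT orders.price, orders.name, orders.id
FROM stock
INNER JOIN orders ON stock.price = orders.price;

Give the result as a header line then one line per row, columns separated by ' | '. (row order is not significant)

After JOIN orders (2 rows):
stock.price | stock.amt | stock.rank | orders.name | orders.id | orders.price
30 | 9 | 90 | gina | 5 | 30
6 | 3 | 4 | carol | 5 | 6
After SELECT (2 rows):
orders.price | orders.name | orders.id
30 | gina | 5
6 | carol | 5

== RESULT ==
orders.price | orders.name | orders.id
30 | gina | 5
6 | carol | 5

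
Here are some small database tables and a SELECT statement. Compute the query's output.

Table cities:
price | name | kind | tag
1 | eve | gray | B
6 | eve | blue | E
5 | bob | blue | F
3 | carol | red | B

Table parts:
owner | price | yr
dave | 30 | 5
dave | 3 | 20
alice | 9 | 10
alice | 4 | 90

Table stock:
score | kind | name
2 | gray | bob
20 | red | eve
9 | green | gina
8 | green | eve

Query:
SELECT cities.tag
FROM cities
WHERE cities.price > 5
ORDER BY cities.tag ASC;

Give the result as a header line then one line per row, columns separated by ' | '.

After WHERE (1 rows):
cities.price | cities.name | cities.kind | cities.tag
6 | eve | blue | E
After SELECT (1 rows):
cities.tag
E
After ORDER BY (1 rows):
cities.tag
E

== RESULT ==
cities.tag
E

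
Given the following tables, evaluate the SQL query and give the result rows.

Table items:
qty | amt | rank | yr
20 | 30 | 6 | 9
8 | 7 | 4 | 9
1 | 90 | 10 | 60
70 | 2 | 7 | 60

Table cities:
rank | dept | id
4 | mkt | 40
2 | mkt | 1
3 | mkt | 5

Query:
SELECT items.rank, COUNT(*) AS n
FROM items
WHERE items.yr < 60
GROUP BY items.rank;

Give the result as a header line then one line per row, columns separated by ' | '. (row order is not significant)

== RESULT ==
items.rank | n
6 | 1
4 | 1

Derivation:
After WHERE (2 rows):
items.qty | items.amt | items.rank | items.yr
20 | 30 | 6 | 9
8 | 7 | 4 | 9
After GROUP BY (2 rows):
items.rank | n
6 | 1
4 | 1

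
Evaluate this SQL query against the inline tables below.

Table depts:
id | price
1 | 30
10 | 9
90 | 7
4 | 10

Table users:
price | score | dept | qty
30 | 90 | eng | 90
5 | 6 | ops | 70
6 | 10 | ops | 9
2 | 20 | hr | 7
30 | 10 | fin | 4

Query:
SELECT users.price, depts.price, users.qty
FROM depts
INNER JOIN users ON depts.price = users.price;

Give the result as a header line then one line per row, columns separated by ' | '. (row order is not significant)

== RESULT ==
users.price | depts.price | users.qty
30 | 30 | 90
30 | 30 | 4

Derivation:
After JOIN users (2 rows):
depts.id | depts.price | users.price | users.score | users.dept | users.qty
1 | 30 | 30 | 90 | eng | 90
1 | 30 | 30 | 10 | fin | 4
After SELECT (2 rows):
users.price | depts.price | users.qty
30 | 30 | 90
30 | 30 | 4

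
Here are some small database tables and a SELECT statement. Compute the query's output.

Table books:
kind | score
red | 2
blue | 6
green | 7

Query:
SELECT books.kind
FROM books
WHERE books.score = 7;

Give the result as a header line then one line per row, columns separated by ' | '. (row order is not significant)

== RESULT ==
books.kind
green

Derivation:
After WHERE (1 rows):
books.kind | books.score
green | 7
After SELECT (1 rows):
books.kind
green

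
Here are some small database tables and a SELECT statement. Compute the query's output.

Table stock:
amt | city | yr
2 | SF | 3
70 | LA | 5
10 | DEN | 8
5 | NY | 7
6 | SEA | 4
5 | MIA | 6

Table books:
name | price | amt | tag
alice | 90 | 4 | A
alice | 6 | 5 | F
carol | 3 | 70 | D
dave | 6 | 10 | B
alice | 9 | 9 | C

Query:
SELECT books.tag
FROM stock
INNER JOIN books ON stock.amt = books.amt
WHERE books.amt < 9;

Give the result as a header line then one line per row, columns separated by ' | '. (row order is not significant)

== RESULT ==
books.tag
F
F

Derivation:
After JOIN books (4 rows):
stock.amt | stock.city | stock.yr | books.name | books.price | books.amt | books.tag
70 | LA | 5 | carol | 3 | 70 | D
10 | DEN | 8 | dave | 6 | 10 | B
5 | NY | 7 | alice | 6 | 5 | F
5 | MIA | 6 | alice | 6 | 5 | F
After WHERE (2 rows):
stock.amt | stock.city | stock.yr | books.name | books.price | books.amt | books.tag
5 | NY | 7 | alice | 6 | 5 | F
5 | MIA | 6 | alice | 6 | 5 | F
After SELECT (2 rows):
books.tag
F
F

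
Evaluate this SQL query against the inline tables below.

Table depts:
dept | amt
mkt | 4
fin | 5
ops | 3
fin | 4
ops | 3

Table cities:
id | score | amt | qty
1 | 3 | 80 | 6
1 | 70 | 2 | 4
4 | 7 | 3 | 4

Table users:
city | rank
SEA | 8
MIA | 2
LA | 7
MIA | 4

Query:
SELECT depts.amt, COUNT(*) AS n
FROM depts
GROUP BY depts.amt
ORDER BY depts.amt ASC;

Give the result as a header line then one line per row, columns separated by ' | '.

== RESULT ==
depts.amt | n
3 | 2
4 | 2
5 | 1

Derivation:
After GROUP BY (3 rows):
depts.amt | n
4 | 2
5 | 1
3 | 2
After ORDER BY (3 rows):
depts.amt | n
3 | 2
4 | 2
5 | 1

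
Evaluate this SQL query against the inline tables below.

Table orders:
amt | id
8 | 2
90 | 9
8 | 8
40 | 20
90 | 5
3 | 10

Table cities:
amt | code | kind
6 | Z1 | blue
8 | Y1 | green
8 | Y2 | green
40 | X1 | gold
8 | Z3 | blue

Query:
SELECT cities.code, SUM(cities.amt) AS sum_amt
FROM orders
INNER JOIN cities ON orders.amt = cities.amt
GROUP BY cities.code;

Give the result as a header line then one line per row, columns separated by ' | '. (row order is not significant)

After JOIN cities (7 rows):
orders.amt | orders.id | cities.amt | cities.code | cities.kind
8 | 2 | 8 | Y1 | green
8 | 2 | 8 | Y2 | green
8 | 2 | 8 | Z3 | blue
8 | 8 | 8 | Y1 | green
8 | 8 | 8 | Y2 | green
8 | 8 | 8 | Z3 | blue
40 | 20 | 40 | X1 | gold
After GROUP BY (4 rows):
cities.code | sum_amt
Y1 | 16
Y2 | 16
Z3 | 16
X1 | 40

== RESULT ==
cities.code | sum_amt
Y1 | 16
Y2 | 16
Z3 | 16
X1 | 40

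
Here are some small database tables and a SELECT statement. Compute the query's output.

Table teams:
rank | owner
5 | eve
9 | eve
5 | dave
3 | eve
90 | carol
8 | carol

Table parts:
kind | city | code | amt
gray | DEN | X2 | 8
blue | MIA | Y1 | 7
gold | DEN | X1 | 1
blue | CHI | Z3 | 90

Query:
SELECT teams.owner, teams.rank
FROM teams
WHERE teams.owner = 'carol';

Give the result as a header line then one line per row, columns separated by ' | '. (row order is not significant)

== RESULT ==
teams.owner | teams.rank
carol | 90
carol | 8

Derivation:
After WHERE (2 rows):
teams.rank | teams.owner
90 | carol
8 | carol
After SELECT (2 rows):
teams.owner | teams.rank
carol | 90
carol | 8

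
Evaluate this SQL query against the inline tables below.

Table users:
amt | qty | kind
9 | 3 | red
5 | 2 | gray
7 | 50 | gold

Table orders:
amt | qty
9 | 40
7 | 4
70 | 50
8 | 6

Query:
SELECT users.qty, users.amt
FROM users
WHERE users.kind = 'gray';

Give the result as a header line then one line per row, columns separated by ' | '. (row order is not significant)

== RESULT ==
users.qty | users.amt
2 | 5

Derivation:
After WHERE (1 rows):
users.amt | users.qty | users.kind
5 | 2 | gray
After SELECT (1 rows):
users.qty | users.amt
2 | 5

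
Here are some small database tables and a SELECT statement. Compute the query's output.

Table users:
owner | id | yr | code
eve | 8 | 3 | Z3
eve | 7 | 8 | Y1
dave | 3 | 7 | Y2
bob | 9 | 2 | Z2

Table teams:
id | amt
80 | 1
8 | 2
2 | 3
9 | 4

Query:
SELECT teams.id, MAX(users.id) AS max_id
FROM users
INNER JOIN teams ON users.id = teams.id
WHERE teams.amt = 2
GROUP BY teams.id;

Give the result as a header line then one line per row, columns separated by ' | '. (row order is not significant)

== RESULT ==
teams.id | max_id
8 | 8

Derivation:
After JOIN teams (2 rows):
users.owner | users.id | users.yr | users.code | teams.id | teams.amt
eve | 8 | 3 | Z3 | 8 | 2
bob | 9 | 2 | Z2 | 9 | 4
After WHERE (1 rows):
users.owner | users.id | users.yr | users.code | teams.id | teams.amt
eve | 8 | 3 | Z3 | 8 | 2
After GROUP BY (1 rows):
teams.id | max_id
8 | 8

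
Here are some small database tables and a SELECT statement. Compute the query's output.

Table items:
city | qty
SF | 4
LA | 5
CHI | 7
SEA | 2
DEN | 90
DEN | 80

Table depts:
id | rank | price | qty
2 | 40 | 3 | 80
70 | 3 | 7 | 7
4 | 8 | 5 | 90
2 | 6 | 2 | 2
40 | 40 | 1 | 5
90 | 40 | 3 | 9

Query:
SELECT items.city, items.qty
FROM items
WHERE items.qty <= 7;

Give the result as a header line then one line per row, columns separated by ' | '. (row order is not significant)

After WHERE (4 rows):
items.city | items.qty
SF | 4
LA | 5
CHI | 7
SEA | 2
After SELECT (4 rows):
items.city | items.qty
SF | 4
LA | 5
CHI | 7
SEA | 2

== RESULT ==
items.city | items.qty
SF | 4
LA | 5
CHI | 7
SEA | 2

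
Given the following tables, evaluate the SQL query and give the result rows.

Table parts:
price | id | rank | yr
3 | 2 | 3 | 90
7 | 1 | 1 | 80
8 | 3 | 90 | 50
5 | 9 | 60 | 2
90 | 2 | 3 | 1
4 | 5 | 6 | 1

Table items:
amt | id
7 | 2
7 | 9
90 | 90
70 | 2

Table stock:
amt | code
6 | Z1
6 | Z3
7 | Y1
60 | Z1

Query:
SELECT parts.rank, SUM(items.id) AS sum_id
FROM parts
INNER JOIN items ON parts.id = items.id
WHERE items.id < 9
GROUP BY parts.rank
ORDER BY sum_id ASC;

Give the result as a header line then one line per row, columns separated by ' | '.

After JOIN items (5 rows):
parts.price | parts.id | parts.rank | parts.yr | items.amt | items.id
3 | 2 | 3 | 90 | 7 | 2
3 | 2 | 3 | 90 | 70 | 2
5 | 9 | 60 | 2 | 7 | 9
90 | 2 | 3 | 1 | 7 | 2
90 | 2 | 3 | 1 | 70 | 2
After WHERE (4 rows):
parts.price | parts.id | parts.rank | parts.yr | items.amt | items.id
3 | 2 | 3 | 90 | 7 | 2
3 | 2 | 3 | 90 | 70 | 2
90 | 2 | 3 | 1 | 7 | 2
90 | 2 | 3 | 1 | 70 | 2
After GROUP BY (1 rows):
parts.rank | sum_id
3 | 8
After ORDER BY (1 rows):
parts.rank | sum_id
3 | 8

== RESULT ==
parts.rank | sum_id
3 | 8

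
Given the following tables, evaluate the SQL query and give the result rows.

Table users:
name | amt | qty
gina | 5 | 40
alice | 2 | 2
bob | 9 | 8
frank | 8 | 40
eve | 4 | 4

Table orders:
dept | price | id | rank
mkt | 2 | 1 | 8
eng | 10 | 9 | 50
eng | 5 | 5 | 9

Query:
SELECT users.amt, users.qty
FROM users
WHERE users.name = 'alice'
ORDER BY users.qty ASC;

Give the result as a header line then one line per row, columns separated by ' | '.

After WHERE (1 rows):
users.name | users.amt | users.qty
alice | 2 | 2
After SELECT (1 rows):
users.amt | users.qty
2 | 2
After ORDER BY (1 rows):
users.amt | users.qty
2 | 2

== RESULT ==
users.amt | users.qty
2 | 2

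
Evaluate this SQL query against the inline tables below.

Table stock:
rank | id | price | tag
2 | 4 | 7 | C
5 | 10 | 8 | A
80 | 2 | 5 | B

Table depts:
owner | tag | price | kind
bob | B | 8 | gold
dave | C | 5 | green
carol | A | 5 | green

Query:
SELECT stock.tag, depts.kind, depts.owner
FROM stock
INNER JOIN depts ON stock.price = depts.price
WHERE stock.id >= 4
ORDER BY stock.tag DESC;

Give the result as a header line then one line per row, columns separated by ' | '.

== RESULT ==
stock.tag | depts.kind | depts.owner
A | gold | bob

Derivation:
After JOIN depts (3 rows):
stock.rank | stock.id | stock.price | stock.tag | depts.owner | depts.tag | depts.price | depts.kind
5 | 10 | 8 | A | bob | B | 8 | gold
80 | 2 | 5 | B | dave | C | 5 | green
80 | 2 | 5 | B | carol | A | 5 | green
After WHERE (1 rows):
stock.rank | stock.id | stock.price | stock.tag | depts.owner | depts.tag | depts.price | depts.kind
5 | 10 | 8 | A | bob | B | 8 | gold
After SELECT (1 rows):
stock.tag | depts.kind | depts.owner
A | gold | bob
After ORDER BY (1 rows):
stock.tag | depts.kind | depts.owner
A | gold | bob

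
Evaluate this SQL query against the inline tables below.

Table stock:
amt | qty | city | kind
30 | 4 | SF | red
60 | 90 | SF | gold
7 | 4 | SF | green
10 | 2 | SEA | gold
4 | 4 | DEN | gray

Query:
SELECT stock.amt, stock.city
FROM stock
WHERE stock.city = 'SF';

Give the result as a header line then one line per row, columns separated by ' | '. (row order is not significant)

After WHERE (3 rows):
stock.amt | stock.qty | stock.city | stock.kind
30 | 4 | SF | red
60 | 90 | SF | gold
7 | 4 | SF | green
After SELECT (3 rows):
stock.amt | stock.city
30 | SF
60 | SF
7 | SF

== RESULT ==
stock.amt | stock.city
30 | SF
60 | SF
7 | SF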